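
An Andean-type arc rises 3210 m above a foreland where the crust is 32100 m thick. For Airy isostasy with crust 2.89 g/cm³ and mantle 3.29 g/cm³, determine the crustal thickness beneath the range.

58500 m

Root depth r = h ρ_c / (ρ_m − ρ_c) = 3210 m × 2.89 / 0.4 = 23190 m.
Total thickness = T + h + r = 32100 m + 3210 m + 23190 m = 58500 m.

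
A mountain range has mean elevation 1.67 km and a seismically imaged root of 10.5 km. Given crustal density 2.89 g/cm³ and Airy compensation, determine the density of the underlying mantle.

Airy balance: ρ_c h = (ρ_m − ρ_c) r → ρ_m = ρ_c (1 + h/r).
ρ_m = 2.89 × (1 + 1.67 km/10.5 km) = 3.35 g/cm³.

3.35 g/cm³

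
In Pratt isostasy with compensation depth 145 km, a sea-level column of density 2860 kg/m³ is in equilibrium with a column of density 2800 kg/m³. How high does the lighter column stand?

ρ_ref D = ρ (D + h) → h = D (ρ_ref − ρ)/ρ.
h = 145 km × (2860 − 2800)/2800 = 3.11 km.

3.11 km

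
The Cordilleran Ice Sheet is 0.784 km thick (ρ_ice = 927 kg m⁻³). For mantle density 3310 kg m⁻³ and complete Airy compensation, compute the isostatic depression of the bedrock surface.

0.22 km

In Airy isostatic equilibrium: the ice load ρ_ice t is balanced by mantle displaced below, ρ_m s.
s = t ρ_ice / ρ_m = 0.784 km × 927/3310 = 0.22 km.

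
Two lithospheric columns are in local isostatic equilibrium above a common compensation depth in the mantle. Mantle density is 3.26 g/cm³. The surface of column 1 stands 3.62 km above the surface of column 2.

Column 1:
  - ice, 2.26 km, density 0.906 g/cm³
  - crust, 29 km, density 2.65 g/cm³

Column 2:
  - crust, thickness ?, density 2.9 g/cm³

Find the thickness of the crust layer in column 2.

Take the compensation level at the base of the deeper column (depth z_c below the surface of column 1) and equate Σ ρ_i t_i down to z_c; mantle fills any gap and the z_c terms cancel.
Column 1: 2.26×0.906 + 29×2.65 + (z_c − 31.26)×3.26
Column 2: 3.62×0 + x×2.9 + (z_c − 3.62 − 0 − x)×3.26
The z_c×3.26 term appears on both sides and cancels. Collect the known terms of each column as K = Σ(ρt)_known − 3.26 × (depth of known layers): K_1 = 78.89756 − 3.26×31.26 = −23.01004; K_2 = 0 − 3.26×(3.62 + 0) = −11.8012.
Balance: K_1 = K_2 − x×(3.26 − 2.9), so x = (K_2 − K_1)/(3.26 − 2.9) = 11.2088/0.36 = 31.1 km.

31.1 km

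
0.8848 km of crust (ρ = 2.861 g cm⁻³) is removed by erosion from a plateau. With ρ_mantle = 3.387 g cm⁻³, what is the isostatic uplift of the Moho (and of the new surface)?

Unloading: uplift u = e ρ_c/ρ_m = 0.8848 km × 2.861/3.387 = 0.747 km.

0.747 km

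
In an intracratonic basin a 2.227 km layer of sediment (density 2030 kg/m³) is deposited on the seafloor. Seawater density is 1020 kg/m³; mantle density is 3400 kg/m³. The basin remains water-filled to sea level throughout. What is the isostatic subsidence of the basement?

0.945 km

Submarine loading: the sediment displaces seawater, and the subsidence is in turn flooded, so s (ρ_m − ρ_w) = t (ρ_sed − ρ_w).
s = 2.227 km × (2030 − 1020) / (3400 − 1020) = 0.945 km.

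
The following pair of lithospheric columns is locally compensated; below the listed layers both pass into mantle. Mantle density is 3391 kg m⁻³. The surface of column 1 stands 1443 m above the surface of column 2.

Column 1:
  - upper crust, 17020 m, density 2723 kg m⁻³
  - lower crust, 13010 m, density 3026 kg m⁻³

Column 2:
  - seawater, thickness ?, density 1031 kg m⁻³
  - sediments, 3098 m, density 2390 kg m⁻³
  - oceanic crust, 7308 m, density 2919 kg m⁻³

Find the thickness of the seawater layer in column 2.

Take the compensation level at the base of the deeper column (depth z_c below the surface of column 1) and equate Σ ρ_i t_i down to z_c; mantle fills any gap and the z_c terms cancel.
Column 1: 17020×2723 + 13010×3026 + (z_c − 30030)×3391
Column 2: 1443×0 + x×1031 + 3098×2390 + 7308×2919 + (z_c − 1443 − 10406 − x)×3391
The z_c×3391 term appears on both sides and cancels. Collect the known terms of each column as K = Σ(ρt)_known − 3391 × (depth of known layers): K_1 = 85713720 − 3391×30030 = −16118010; K_2 = 28736272 − 3391×(1443 + 10406) = −11443687.
Balance: K_1 = K_2 − x×(3391 − 1031), so x = (K_2 − K_1)/(3391 − 1031) = 4674320/2360 = 1980 m.

1980 m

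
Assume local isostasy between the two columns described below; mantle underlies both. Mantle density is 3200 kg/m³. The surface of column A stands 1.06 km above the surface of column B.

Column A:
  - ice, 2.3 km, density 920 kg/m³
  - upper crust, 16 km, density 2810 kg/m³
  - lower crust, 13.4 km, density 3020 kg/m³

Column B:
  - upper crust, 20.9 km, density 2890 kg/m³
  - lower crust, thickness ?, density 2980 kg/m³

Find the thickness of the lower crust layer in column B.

18.3 km

Take the compensation level at the base of the deeper column (depth z_c below the surface of column A) and equate Σ ρ_i t_i down to z_c; mantle fills any gap and the z_c terms cancel.
Column A: 2.3×920 + 16×2810 + 13.4×3020 + (z_c − 31.7)×3200
Column B: 1.06×0 + 20.9×2890 + x×2980 + (z_c − 1.06 − 20.9 − x)×3200
The z_c×3200 term appears on both sides and cancels. Collect the known terms of each column as K = Σ(ρt)_known − 3200 × (depth of known layers): K_A = 87544 − 3200×31.7 = −13896; K_B = 60401 − 3200×(1.06 + 20.9) = −9871.
Balance: K_A = K_B − x×(3200 − 2980), so x = (K_B − K_A)/(3200 − 2980) = 4025/220 = 18.3 km.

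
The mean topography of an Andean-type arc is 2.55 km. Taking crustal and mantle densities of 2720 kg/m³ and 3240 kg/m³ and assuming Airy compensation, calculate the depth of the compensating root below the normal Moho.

13.3 km

Isostatic balance requires: the weight of the topography is balanced by the buoyancy of the root, ρ_c h = (ρ_m − ρ_c) r.
r = h · ρ_c / (ρ_m − ρ_c) = 2.55 km × 2720 / (3240 − 2720) = 13.3 km.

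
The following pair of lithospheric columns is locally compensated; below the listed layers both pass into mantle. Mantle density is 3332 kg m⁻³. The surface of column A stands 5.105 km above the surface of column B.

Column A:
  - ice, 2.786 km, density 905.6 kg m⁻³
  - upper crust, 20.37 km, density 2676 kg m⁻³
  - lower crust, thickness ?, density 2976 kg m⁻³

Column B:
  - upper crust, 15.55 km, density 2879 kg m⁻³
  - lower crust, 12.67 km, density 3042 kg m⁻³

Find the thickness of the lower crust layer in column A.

Take the compensation level at the base of the deeper column (depth z_c below the surface of column A) and equate Σ ρ_i t_i down to z_c; mantle fills any gap and the z_c terms cancel.
Column A: 2.786×905.6 + 20.37×2676 + x×2976 + (z_c − 23.156 − x)×3332
Column B: 5.105×0 + 15.55×2879 + 12.67×3042 + (z_c − 5.105 − 28.22)×3332
The z_c×3332 term appears on both sides and cancels. Collect the known terms of each column as K = Σ(ρt)_known − 3332 × (depth of known layers): K_A = 57033.1216 − 3332×23.156 = −20122.6704; K_B = 83310.59 − 3332×(5.105 + 28.22) = −27728.31.
Balance: K_A − x×(3332 − 2976) = K_B, so x = (K_A − K_B)/(3332 − 2976) = 7605.64/356 = 21.4 km.

21.4 km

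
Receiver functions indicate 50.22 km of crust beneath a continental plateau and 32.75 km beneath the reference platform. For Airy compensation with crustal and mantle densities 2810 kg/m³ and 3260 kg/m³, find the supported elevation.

2.41 km

Excess crust Δ = 50.22 km − 32.75 km = 17.47 km, split between elevation h and root r with h + r = Δ.
Airy balance ρ_c h = (ρ_m − ρ_c) r gives r = h ρ_c/(ρ_m − ρ_c), so h (1 + ρ_c/(ρ_m − ρ_c)) = Δ, i.e. h = Δ (ρ_m − ρ_c)/ρ_m.
h = 17.47 km × 450/3260 = 2.41 km.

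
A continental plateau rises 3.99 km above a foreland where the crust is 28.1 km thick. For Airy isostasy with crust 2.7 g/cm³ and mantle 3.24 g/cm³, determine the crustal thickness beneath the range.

Root depth r = h ρ_c / (ρ_m − ρ_c) = 3.99 km × 2.7 / 0.54 = 19.95 km.
Total thickness = T + h + r = 28.1 km + 3.99 km + 19.95 km = 52 km.

52 km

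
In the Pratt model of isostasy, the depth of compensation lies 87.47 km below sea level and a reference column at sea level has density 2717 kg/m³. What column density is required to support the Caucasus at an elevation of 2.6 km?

2640 kg/m³

Pratt balance: ρ_ref D = ρ (D + h).
ρ = ρ_ref D/(D + h) = 2717 × 87.47 km/(87.47 km + 2.6 km) = 2640 kg/m³.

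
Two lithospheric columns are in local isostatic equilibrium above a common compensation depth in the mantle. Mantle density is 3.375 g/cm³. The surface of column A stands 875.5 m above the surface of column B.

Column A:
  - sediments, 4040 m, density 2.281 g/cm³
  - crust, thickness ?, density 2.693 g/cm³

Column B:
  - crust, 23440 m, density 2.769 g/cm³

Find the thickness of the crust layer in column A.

18700 m

Take the compensation level at the base of the deeper column (depth z_c below the surface of column A) and equate Σ ρ_i t_i down to z_c; mantle fills any gap and the z_c terms cancel.
Column A: 4040×2.281 + x×2.693 + (z_c − 4040 − x)×3.375
Column B: 875.5×0 + 23440×2.769 + (z_c − 875.5 − 23440)×3.375
The z_c×3.375 term appears on both sides and cancels. Collect the known terms of each column as K = Σ(ρt)_known − 3.375 × (depth of known layers): K_A = 9215.24 − 3.375×4040 = −4419.76; K_B = 64905.36 − 3.375×(875.5 + 23440) = −17159.4525.
Balance: K_A − x×(3.375 − 2.693) = K_B, so x = (K_A − K_B)/(3.375 − 2.693) = 12739.7/0.682 = 18700 m.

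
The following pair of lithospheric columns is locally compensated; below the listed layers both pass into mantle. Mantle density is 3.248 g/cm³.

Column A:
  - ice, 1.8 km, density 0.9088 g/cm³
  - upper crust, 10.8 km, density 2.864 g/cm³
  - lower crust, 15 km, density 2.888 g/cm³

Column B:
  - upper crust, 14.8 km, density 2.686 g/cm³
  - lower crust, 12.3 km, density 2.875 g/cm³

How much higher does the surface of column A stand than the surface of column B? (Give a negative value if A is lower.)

For any compensation level in the mantle, the mantle terms cancel and isostasy reduces to e = (Σt_A − Σt_B) − (Σ(ρt)_A − Σ(ρt)_B) / ρ_m.
Σt_A = 27.6 km; Σt_B = 27.1 km; Σ(ρt)_A = 75.88704; Σ(ρt)_B = 75.1153 (in km·g/cm³).
e = (27.6 − 27.1) − (75.88704 − 75.1153) / 3.248 = 0.262 km.

0.262 km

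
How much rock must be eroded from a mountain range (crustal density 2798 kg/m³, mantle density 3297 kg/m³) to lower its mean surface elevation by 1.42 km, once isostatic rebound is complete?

Net drop Δ = e − u = e − e ρ_c/ρ_m = e (ρ_m − ρ_c)/ρ_m.
e = Δ ρ_m/(ρ_m − ρ_c) = 1.42 km × 3297/499 = 9.38 km.

9.38 km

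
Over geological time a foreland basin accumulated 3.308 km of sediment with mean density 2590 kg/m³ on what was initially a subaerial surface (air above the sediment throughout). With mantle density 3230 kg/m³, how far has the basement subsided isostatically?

2.65 km

Subaerial load: s = t ρ_sed / ρ_m = 3.308 km × 2590/3230 = 2.65 km.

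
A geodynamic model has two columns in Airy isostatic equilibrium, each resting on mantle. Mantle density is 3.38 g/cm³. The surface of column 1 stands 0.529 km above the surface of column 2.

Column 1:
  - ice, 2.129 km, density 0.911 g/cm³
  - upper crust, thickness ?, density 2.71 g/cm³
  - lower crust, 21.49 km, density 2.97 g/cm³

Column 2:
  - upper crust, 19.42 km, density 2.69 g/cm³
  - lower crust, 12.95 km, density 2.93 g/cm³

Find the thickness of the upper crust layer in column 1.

10.4 km

Take the compensation level at the base of the deeper column (depth z_c below the surface of column 1) and equate Σ ρ_i t_i down to z_c; mantle fills any gap and the z_c terms cancel.
Column 1: 2.129×0.911 + x×2.71 + 21.49×2.97 + (z_c − 23.619 − x)×3.38
Column 2: 0.529×0 + 19.42×2.69 + 12.95×2.93 + (z_c − 0.529 − 32.37)×3.38
The z_c×3.38 term appears on both sides and cancels. Collect the known terms of each column as K = Σ(ρt)_known − 3.38 × (depth of known layers): K_1 = 65.764819 − 3.38×23.619 = −14.067401; K_2 = 90.1833 − 3.38×(0.529 + 32.37) = −21.01532.
Balance: K_1 − x×(3.38 − 2.71) = K_2, so x = (K_1 − K_2)/(3.38 − 2.71) = 6.94792/0.67 = 10.4 km.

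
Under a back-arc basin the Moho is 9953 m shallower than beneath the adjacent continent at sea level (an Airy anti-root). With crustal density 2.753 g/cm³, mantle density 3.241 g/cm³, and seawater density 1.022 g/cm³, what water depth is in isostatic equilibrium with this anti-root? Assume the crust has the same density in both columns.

Replacing a thickness d of crust by seawater at the top must be balanced by replacing crust with mantle at the base: d (ρ_c − ρ_w) = a (ρ_m − ρ_c).
d = a (ρ_m − ρ_c)/(ρ_c − ρ_w) = 9953 m × 0.488/1.731 = 2810 m.

2810 m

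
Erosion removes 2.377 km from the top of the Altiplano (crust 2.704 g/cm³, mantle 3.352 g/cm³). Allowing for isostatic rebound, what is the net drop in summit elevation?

0.46 km

Rebound u = e ρ_c/ρ_m = 2.377 km × 2.704/3.352 = 1.917 km.
Net surface drop = e − u = 2.377 km − 1.917 km = e (ρ_m − ρ_c)/ρ_m = 0.46 km.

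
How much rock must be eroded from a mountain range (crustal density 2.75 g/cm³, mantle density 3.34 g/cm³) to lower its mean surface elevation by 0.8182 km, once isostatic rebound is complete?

4.63 km

Net drop Δ = e − u = e − e ρ_c/ρ_m = e (ρ_m − ρ_c)/ρ_m.
e = Δ ρ_m/(ρ_m − ρ_c) = 0.8182 km × 3.34/0.59 = 4.63 km.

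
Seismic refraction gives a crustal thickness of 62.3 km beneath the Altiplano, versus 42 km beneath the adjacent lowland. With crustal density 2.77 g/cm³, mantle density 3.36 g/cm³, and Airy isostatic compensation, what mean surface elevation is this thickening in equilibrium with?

3.56 km

Excess crust Δ = 62.3 km − 42 km = 20.3 km, split between elevation h and root r with h + r = Δ.
Airy balance ρ_c h = (ρ_m − ρ_c) r gives r = h ρ_c/(ρ_m − ρ_c), so h (1 + ρ_c/(ρ_m − ρ_c)) = Δ, i.e. h = Δ (ρ_m − ρ_c)/ρ_m.
h = 20.3 km × 0.59/3.36 = 3.56 km.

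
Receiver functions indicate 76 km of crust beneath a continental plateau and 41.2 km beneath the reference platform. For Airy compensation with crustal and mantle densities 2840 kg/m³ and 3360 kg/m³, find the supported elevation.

Excess crust Δ = 76 km − 41.2 km = 34.8 km, split between elevation h and root r with h + r = Δ.
Airy balance ρ_c h = (ρ_m − ρ_c) r gives r = h ρ_c/(ρ_m − ρ_c), so h (1 + ρ_c/(ρ_m − ρ_c)) = Δ, i.e. h = Δ (ρ_m − ρ_c)/ρ_m.
h = 34.8 km × 520/3360 = 5.39 km.

5.39 km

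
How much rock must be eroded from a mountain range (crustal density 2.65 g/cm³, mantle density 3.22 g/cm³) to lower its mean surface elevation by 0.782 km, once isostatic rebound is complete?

Net drop Δ = e − u = e − e ρ_c/ρ_m = e (ρ_m − ρ_c)/ρ_m.
e = Δ ρ_m/(ρ_m − ρ_c) = 0.782 km × 3.22/0.57 = 4.42 km.

4.42 km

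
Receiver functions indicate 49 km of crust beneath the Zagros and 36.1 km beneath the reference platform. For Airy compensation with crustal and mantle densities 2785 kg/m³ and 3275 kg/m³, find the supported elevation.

1.93 km

Excess crust Δ = 49 km − 36.1 km = 12.9 km, split between elevation h and root r with h + r = Δ.
Airy balance ρ_c h = (ρ_m − ρ_c) r gives r = h ρ_c/(ρ_m − ρ_c), so h (1 + ρ_c/(ρ_m − ρ_c)) = Δ, i.e. h = Δ (ρ_m − ρ_c)/ρ_m.
h = 12.9 km × 490/3275 = 1.93 km.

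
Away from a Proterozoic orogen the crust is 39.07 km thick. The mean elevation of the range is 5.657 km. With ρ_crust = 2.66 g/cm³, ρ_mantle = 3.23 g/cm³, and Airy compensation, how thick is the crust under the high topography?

71.1 km

Root depth r = h ρ_c / (ρ_m − ρ_c) = 5.657 km × 2.66 / 0.57 = 26.4 km.
Total thickness = T + h + r = 39.07 km + 5.657 km + 26.4 km = 71.1 km.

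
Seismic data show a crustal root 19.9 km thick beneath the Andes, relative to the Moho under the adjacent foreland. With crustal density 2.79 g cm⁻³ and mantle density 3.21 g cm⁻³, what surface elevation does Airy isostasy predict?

3 km

Equating mass per unit area of the two columns: ρ_c h = (ρ_m − ρ_c) r.
h = r (ρ_m − ρ_c) / ρ_c = 19.9 km × (3.21 − 2.79) / 2.79 = 3 km.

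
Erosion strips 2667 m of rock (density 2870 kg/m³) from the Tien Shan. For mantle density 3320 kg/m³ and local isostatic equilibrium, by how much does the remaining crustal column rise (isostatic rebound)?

Unloading: uplift u = e ρ_c/ρ_m = 2667 m × 2870/3320 = 2310 m.

2310 m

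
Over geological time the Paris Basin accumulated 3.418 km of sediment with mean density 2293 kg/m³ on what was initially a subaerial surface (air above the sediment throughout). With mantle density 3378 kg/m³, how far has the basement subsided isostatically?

Subaerial load: s = t ρ_sed / ρ_m = 3.418 km × 2293/3378 = 2.32 km.

2.32 km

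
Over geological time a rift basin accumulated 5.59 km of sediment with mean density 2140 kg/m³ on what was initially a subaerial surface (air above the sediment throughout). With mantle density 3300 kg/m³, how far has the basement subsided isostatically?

Subaerial load: s = t ρ_sed / ρ_m = 5.59 km × 2140/3300 = 3.63 km.

3.63 km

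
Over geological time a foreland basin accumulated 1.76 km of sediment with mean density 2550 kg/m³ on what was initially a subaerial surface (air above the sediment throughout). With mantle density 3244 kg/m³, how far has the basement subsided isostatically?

Subaerial load: s = t ρ_sed / ρ_m = 1.76 km × 2550/3244 = 1.38 km.

1.38 km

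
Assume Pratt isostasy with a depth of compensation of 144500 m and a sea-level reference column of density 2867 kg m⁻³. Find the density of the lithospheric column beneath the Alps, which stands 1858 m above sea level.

2830 kg m⁻³

Pratt balance: ρ_ref D = ρ (D + h).
ρ = ρ_ref D/(D + h) = 2867 × 144500 m/(144500 m + 1858 m) = 2830 kg m⁻³.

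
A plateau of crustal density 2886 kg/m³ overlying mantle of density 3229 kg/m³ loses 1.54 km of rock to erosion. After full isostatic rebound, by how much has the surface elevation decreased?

0.164 km

Rebound u = e ρ_c/ρ_m = 1.54 km × 2886/3229 = 1.376 km.
Net surface drop = e − u = 1.54 km − 1.376 km = e (ρ_m − ρ_c)/ρ_m = 0.164 km.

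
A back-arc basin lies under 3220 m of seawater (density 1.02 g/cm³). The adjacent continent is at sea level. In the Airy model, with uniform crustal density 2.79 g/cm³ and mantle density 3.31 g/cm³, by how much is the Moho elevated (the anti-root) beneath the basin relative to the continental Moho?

11000 m

For local isostatic compensation: replacing crust with seawater at the top is compensated by replacing crust with mantle at the base: d (ρ_c − ρ_w) = a (ρ_m − ρ_c).
a = d (ρ_c − ρ_w)/(ρ_m − ρ_c) = 3220 m × 1.77/0.52 = 11000 m.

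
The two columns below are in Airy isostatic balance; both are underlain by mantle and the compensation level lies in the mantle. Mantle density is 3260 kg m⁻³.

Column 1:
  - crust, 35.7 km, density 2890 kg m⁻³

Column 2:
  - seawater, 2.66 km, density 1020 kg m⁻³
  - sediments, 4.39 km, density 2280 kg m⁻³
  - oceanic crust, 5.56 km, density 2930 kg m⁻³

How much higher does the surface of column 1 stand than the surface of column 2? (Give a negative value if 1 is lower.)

0.342 km

For any compensation level in the mantle, the mantle terms cancel and isostasy reduces to e = (Σt_1 − Σt_2) − (Σ(ρt)_1 − Σ(ρt)_2) / ρ_m.
Σt_1 = 35.7 km; Σt_2 = 12.61 km; Σ(ρt)_1 = 103173; Σ(ρt)_2 = 29013.2 (in km·kg m⁻³).
e = (35.7 − 12.61) − (103173 − 29013.2) / 3260 = 0.342 km.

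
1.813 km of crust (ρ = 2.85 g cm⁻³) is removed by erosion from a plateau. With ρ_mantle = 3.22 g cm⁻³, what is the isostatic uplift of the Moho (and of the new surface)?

Unloading: uplift u = e ρ_c/ρ_m = 1.813 km × 2.85/3.22 = 1.6 km.

1.6 km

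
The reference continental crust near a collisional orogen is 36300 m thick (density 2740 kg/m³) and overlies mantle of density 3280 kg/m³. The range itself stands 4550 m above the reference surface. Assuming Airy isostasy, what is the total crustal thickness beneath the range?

63900 m

Root depth r = h ρ_c / (ρ_m − ρ_c) = 4550 m × 2740 / 540 = 23090 m.
Total thickness = T + h + r = 36300 m + 4550 m + 23090 m = 63900 m.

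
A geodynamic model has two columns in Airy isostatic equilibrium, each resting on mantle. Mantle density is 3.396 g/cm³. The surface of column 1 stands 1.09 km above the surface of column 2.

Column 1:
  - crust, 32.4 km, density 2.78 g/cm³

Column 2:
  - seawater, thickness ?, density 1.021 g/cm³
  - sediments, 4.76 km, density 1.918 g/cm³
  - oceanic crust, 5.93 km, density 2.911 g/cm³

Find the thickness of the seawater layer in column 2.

2.67 km

Take the compensation level at the base of the deeper column (depth z_c below the surface of column 1) and equate Σ ρ_i t_i down to z_c; mantle fills any gap and the z_c terms cancel.
Column 1: 32.4×2.78 + (z_c − 32.4)×3.396
Column 2: 1.09×0 + x×1.021 + 4.76×1.918 + 5.93×2.911 + (z_c − 1.09 − 10.69 − x)×3.396
The z_c×3.396 term appears on both sides and cancels. Collect the known terms of each column as K = Σ(ρt)_known − 3.396 × (depth of known layers): K_1 = 90.072 − 3.396×32.4 = −19.9584; K_2 = 26.39191 − 3.396×(1.09 + 10.69) = −13.61297.
Balance: K_1 = K_2 − x×(3.396 − 1.021), so x = (K_2 − K_1)/(3.396 − 1.021) = 6.34543/2.375 = 2.67 km.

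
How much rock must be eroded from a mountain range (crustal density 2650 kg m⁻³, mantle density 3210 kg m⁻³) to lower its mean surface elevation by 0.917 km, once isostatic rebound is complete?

Net drop Δ = e − u = e − e ρ_c/ρ_m = e (ρ_m − ρ_c)/ρ_m.
e = Δ ρ_m/(ρ_m − ρ_c) = 0.917 km × 3210/560 = 5.26 km.

5.26 km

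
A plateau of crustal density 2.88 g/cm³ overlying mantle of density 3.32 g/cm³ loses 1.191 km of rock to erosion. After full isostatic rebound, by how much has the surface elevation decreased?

0.158 km

Rebound u = e ρ_c/ρ_m = 1.191 km × 2.88/3.32 = 1.033 km.
Net surface drop = e − u = 1.191 km − 1.033 km = e (ρ_m − ρ_c)/ρ_m = 0.158 km.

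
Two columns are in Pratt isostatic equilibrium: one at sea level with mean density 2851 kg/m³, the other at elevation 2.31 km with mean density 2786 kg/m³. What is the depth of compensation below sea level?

99 km

ρ_ref D = ρ (D + h) → D (ρ_ref − ρ) = ρ h.
D = ρ h/(ρ_ref − ρ) = 2786 × 2.31 km/(2851 − 2786) = 99 km.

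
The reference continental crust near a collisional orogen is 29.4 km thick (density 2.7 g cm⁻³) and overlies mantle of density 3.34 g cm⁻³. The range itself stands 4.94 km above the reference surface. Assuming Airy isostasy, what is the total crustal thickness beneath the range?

55.2 km

Root depth r = h ρ_c / (ρ_m − ρ_c) = 4.94 km × 2.7 / 0.64 = 20.84 km.
Total thickness = T + h + r = 29.4 km + 4.94 km + 20.84 km = 55.2 km.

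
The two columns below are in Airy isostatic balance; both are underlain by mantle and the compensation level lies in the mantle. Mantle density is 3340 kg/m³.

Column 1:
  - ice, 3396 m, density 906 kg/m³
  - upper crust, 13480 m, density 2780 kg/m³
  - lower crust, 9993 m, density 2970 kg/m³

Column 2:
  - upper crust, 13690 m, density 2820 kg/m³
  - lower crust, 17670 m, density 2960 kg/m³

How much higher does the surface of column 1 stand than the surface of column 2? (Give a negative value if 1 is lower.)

For any compensation level in the mantle, the mantle terms cancel and isostasy reduces to e = (Σt_1 − Σt_2) − (Σ(ρt)_1 − Σ(ρt)_2) / ρ_m.
Σt_1 = 26869 m; Σt_2 = 31360 m; Σ(ρt)_1 = 70230386; Σ(ρt)_2 = 90909000 (in m·kg/m³).
e = (26869 − 31360) − (70230386 − 90909000) / 3340 = 1700 m.

1700 m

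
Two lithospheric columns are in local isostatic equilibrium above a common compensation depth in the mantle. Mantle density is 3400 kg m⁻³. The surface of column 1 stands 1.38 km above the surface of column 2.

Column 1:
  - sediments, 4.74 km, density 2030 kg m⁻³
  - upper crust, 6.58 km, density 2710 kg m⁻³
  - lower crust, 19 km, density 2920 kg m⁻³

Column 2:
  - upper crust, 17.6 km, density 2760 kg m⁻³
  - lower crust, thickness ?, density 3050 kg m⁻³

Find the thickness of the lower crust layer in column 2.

12 km

Take the compensation level at the base of the deeper column (depth z_c below the surface of column 1) and equate Σ ρ_i t_i down to z_c; mantle fills any gap and the z_c terms cancel.
Column 1: 4.74×2030 + 6.58×2710 + 19×2920 + (z_c − 30.32)×3400
Column 2: 1.38×0 + 17.6×2760 + x×3050 + (z_c − 1.38 − 17.6 − x)×3400
The z_c×3400 term appears on both sides and cancels. Collect the known terms of each column as K = Σ(ρt)_known − 3400 × (depth of known layers): K_1 = 82934 − 3400×30.32 = −20154; K_2 = 48576 − 3400×(1.38 + 17.6) = −15956.
Balance: K_1 = K_2 − x×(3400 − 3050), so x = (K_2 − K_1)/(3400 − 3050) = 4198/350 = 12 km.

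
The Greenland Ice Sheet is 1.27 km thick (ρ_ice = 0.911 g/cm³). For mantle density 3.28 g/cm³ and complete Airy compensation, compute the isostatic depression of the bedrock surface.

0.353 km

Balancing pressure at the compensation depth: the ice load ρ_ice t is balanced by mantle displaced below, ρ_m s.
s = t ρ_ice / ρ_m = 1.27 km × 0.911/3.28 = 0.353 km.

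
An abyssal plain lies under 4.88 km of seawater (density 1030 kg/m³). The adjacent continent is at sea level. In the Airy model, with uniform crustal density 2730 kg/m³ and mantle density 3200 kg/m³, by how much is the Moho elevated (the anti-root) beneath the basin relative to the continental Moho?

In Airy isostatic equilibrium: replacing crust with seawater at the top is compensated by replacing crust with mantle at the base: d (ρ_c − ρ_w) = a (ρ_m − ρ_c).
a = d (ρ_c − ρ_w)/(ρ_m − ρ_c) = 4.88 km × 1700/470 = 17.7 km.

17.7 km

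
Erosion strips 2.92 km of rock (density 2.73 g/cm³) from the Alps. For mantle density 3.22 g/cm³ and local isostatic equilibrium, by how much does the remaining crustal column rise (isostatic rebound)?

Unloading: uplift u = e ρ_c/ρ_m = 2.92 km × 2.73/3.22 = 2.48 km.

2.48 km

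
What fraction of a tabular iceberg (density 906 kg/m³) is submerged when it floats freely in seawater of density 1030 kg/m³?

Submerged fraction = ρ_obj/ρ_fluid = 906/1030 = 88%.

88%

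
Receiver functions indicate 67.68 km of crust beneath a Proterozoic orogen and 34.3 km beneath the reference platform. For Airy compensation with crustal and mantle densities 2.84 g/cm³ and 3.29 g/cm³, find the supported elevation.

Excess crust Δ = 67.68 km − 34.3 km = 33.38 km, split between elevation h and root r with h + r = Δ.
Airy balance ρ_c h = (ρ_m − ρ_c) r gives r = h ρ_c/(ρ_m − ρ_c), so h (1 + ρ_c/(ρ_m − ρ_c)) = Δ, i.e. h = Δ (ρ_m − ρ_c)/ρ_m.
h = 33.38 km × 0.45/3.29 = 4.57 km.

4.57 km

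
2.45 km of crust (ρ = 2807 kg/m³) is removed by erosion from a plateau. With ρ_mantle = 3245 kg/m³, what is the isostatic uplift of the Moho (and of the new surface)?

Unloading: uplift u = e ρ_c/ρ_m = 2.45 km × 2807/3245 = 2.12 km.

2.12 km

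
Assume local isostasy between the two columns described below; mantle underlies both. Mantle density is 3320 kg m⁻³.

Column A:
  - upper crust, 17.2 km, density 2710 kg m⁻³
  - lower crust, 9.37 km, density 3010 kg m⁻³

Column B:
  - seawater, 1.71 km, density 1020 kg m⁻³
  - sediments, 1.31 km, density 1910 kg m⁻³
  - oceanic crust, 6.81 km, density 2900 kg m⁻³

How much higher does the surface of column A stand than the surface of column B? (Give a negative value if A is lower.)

For any compensation level in the mantle, the mantle terms cancel and isostasy reduces to e = (Σt_A − Σt_B) − (Σ(ρt)_A − Σ(ρt)_B) / ρ_m.
Σt_A = 26.57 km; Σt_B = 9.83 km; Σ(ρt)_A = 74815.7; Σ(ρt)_B = 23995.3 (in km·kg m⁻³).
e = (26.57 − 9.83) − (74815.7 − 23995.3) / 3320 = 1.43 km.

1.43 km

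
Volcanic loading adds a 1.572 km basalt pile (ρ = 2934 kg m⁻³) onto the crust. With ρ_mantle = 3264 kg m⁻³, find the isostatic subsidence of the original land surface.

Subaerial loading: s = t ρ_load / ρ_m.
s = 1.572 km × 2934/3264 = 1.41 km.

1.41 km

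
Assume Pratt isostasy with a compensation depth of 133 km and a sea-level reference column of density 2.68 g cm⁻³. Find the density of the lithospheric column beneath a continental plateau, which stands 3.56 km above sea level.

Pratt balance: ρ_ref D = ρ (D + h).
ρ = ρ_ref D/(D + h) = 2.68 × 133 km/(133 km + 3.56 km) = 2.61 g cm⁻³.

2.61 g cm⁻³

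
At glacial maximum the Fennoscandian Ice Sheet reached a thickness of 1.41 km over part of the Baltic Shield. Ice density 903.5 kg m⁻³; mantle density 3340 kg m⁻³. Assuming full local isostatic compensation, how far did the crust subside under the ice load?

By Archimedes' principle applied to the lithosphere: the ice load ρ_ice t is balanced by mantle displaced below, ρ_m s.
s = t ρ_ice / ρ_m = 1.41 km × 903.5/3340 = 0.381 km.

0.381 km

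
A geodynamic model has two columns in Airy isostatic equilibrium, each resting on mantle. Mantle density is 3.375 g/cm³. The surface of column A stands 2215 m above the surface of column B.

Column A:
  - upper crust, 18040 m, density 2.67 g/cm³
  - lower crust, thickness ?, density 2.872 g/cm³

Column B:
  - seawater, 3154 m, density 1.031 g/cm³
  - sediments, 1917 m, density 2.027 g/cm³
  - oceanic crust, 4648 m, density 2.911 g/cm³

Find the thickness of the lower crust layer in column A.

Take the compensation level at the base of the deeper column (depth z_c below the surface of column A) and equate Σ ρ_i t_i down to z_c; mantle fills any gap and the z_c terms cancel.
Column A: 18040×2.67 + x×2.872 + (z_c − 18040 − x)×3.375
Column B: 2215×0 + 3154×1.031 + 1917×2.027 + 4648×2.911 + (z_c − 2215 − 9719)×3.375
The z_c×3.375 term appears on both sides and cancels. Collect the known terms of each column as K = Σ(ρt)_known − 3.375 × (depth of known layers): K_A = 48166.8 − 3.375×18040 = −12718.2; K_B = 20667.861 − 3.375×(2215 + 9719) = −19609.389.
Balance: K_A − x×(3.375 − 2.872) = K_B, so x = (K_A − K_B)/(3.375 − 2.872) = 6891.19/0.503 = 13700 m.

13700 m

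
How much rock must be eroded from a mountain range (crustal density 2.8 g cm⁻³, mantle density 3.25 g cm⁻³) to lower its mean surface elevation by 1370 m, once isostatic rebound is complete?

9890 m

Net drop Δ = e − u = e − e ρ_c/ρ_m = e (ρ_m − ρ_c)/ρ_m.
e = Δ ρ_m/(ρ_m − ρ_c) = 1370 m × 3.25/0.45 = 9890 m.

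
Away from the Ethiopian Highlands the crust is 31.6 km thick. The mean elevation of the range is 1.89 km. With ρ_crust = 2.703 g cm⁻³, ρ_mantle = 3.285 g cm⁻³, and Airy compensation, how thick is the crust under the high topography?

42.3 km

Root depth r = h ρ_c / (ρ_m − ρ_c) = 1.89 km × 2.703 / 0.582 = 8.778 km.
Total thickness = T + h + r = 31.6 km + 1.89 km + 8.778 km = 42.3 km.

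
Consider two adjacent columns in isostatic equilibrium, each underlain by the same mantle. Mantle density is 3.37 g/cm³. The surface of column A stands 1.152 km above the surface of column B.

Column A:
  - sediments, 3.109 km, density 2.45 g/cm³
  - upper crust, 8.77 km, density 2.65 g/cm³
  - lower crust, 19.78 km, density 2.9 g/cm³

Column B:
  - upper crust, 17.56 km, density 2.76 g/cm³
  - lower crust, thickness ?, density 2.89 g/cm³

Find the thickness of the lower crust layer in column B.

8.08 km

Take the compensation level at the base of the deeper column (depth z_c below the surface of column A) and equate Σ ρ_i t_i down to z_c; mantle fills any gap and the z_c terms cancel.
Column A: 3.109×2.45 + 8.77×2.65 + 19.78×2.9 + (z_c − 31.659)×3.37
Column B: 1.152×0 + 17.56×2.76 + x×2.89 + (z_c − 1.152 − 17.56 − x)×3.37
The z_c×3.37 term appears on both sides and cancels. Collect the known terms of each column as K = Σ(ρt)_known − 3.37 × (depth of known layers): K_A = 88.21955 − 3.37×31.659 = −18.47128; K_B = 48.4656 − 3.37×(1.152 + 17.56) = −14.59384.
Balance: K_A = K_B − x×(3.37 − 2.89), so x = (K_B − K_A)/(3.37 − 2.89) = 3.87744/0.48 = 8.08 km.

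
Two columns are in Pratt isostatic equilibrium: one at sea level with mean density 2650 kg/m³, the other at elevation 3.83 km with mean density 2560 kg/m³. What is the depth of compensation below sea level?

ρ_ref D = ρ (D + h) → D (ρ_ref − ρ) = ρ h.
D = ρ h/(ρ_ref − ρ) = 2560 × 3.83 km/(2650 − 2560) = 109 km.

109 km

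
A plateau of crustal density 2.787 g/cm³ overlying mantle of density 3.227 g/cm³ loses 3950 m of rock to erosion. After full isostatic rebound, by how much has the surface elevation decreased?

Rebound u = e ρ_c/ρ_m = 3950 m × 2.787/3.227 = 3411 m.
Net surface drop = e − u = 3950 m − 3411 m = e (ρ_m − ρ_c)/ρ_m = 539 m.

539 m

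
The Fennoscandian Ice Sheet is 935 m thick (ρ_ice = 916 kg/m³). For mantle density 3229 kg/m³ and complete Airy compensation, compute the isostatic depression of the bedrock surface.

In Airy isostatic equilibrium: the ice load ρ_ice t is balanced by mantle displaced below, ρ_m s.
s = t ρ_ice / ρ_m = 935 m × 916/3229 = 265 m.

265 m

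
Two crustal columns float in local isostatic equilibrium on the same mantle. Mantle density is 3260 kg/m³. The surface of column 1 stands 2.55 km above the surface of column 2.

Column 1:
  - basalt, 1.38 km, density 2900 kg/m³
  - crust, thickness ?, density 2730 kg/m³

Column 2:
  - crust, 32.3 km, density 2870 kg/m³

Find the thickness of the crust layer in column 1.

Take the compensation level at the base of the deeper column (depth z_c below the surface of column 1) and equate Σ ρ_i t_i down to z_c; mantle fills any gap and the z_c terms cancel.
Column 1: 1.38×2900 + x×2730 + (z_c − 1.38 − x)×3260
Column 2: 2.55×0 + 32.3×2870 + (z_c − 2.55 − 32.3)×3260
The z_c×3260 term appears on both sides and cancels. Collect the known terms of each column as K = Σ(ρt)_known − 3260 × (depth of known layers): K_1 = 4002 − 3260×1.38 = −496.8; K_2 = 92701 − 3260×(2.55 + 32.3) = −20910.
Balance: K_1 − x×(3260 − 2730) = K_2, so x = (K_1 − K_2)/(3260 − 2730) = 20413.2/530 = 38.5 km.

38.5 km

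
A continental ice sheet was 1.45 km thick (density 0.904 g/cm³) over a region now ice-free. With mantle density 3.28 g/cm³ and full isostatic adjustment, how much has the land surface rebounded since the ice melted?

Removing the load lets mantle flow back in; uplift u satisfies ρ_ice t = ρ_m u.
u = t ρ_ice/ρ_m = 1.45 km × 0.904/3.28 = 0.4 km.

0.4 km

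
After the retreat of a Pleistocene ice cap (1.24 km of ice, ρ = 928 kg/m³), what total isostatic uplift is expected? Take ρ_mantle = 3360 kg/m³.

0.342 km

Removing the load lets mantle flow back in; uplift u satisfies ρ_ice t = ρ_m u.
u = t ρ_ice/ρ_m = 1.24 km × 928/3360 = 0.342 km.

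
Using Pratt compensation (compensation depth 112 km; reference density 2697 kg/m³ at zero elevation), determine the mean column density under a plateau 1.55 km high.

2660 kg/m³

Pratt balance: ρ_ref D = ρ (D + h).
ρ = ρ_ref D/(D + h) = 2697 × 112 km/(112 km + 1.55 km) = 2660 kg/m³.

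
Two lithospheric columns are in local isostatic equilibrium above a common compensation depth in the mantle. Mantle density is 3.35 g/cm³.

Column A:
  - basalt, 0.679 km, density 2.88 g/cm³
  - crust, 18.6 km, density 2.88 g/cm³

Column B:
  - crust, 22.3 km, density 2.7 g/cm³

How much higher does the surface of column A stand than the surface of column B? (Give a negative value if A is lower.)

For any compensation level in the mantle, the mantle terms cancel and isostasy reduces to e = (Σt_A − Σt_B) − (Σ(ρt)_A − Σ(ρt)_B) / ρ_m.
Σt_A = 19.279 km; Σt_B = 22.3 km; Σ(ρt)_A = 55.52352; Σ(ρt)_B = 60.21 (in km·g/cm³).
e = (19.279 − 22.3) − (55.52352 − 60.21) / 3.35 = −1.62 km.

−1.62 km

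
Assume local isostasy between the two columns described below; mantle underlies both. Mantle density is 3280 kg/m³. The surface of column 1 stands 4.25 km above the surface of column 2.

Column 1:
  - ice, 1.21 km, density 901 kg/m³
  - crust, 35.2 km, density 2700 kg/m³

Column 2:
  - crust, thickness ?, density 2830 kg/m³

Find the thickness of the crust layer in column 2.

20.8 km

Take the compensation level at the base of the deeper column (depth z_c below the surface of column 1) and equate Σ ρ_i t_i down to z_c; mantle fills any gap and the z_c terms cancel.
Column 1: 1.21×901 + 35.2×2700 + (z_c − 36.41)×3280
Column 2: 4.25×0 + x×2830 + (z_c − 4.25 − 0 − x)×3280
The z_c×3280 term appears on both sides and cancels. Collect the known terms of each column as K = Σ(ρt)_known − 3280 × (depth of known layers): K_1 = 96130.21 − 3280×36.41 = −23294.59; K_2 = 0 − 3280×(4.25 + 0) = −13940.
Balance: K_1 = K_2 − x×(3280 − 2830), so x = (K_2 − K_1)/(3280 − 2830) = 9354.59/450 = 20.8 km.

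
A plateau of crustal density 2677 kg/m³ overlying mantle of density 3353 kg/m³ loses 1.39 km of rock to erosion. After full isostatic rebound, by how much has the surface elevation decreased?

0.28 km

Rebound u = e ρ_c/ρ_m = 1.39 km × 2677/3353 = 1.11 km.
Net surface drop = e − u = 1.39 km − 1.11 km = e (ρ_m − ρ_c)/ρ_m = 0.28 km.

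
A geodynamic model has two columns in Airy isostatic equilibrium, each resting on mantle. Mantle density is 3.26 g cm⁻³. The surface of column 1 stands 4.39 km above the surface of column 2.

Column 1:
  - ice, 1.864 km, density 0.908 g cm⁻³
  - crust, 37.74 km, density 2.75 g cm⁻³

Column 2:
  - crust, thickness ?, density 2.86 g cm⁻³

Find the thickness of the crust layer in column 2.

Take the compensation level at the base of the deeper column (depth z_c below the surface of column 1) and equate Σ ρ_i t_i down to z_c; mantle fills any gap and the z_c terms cancel.
Column 1: 1.864×0.908 + 37.74×2.75 + (z_c − 39.604)×3.26
Column 2: 4.39×0 + x×2.86 + (z_c − 4.39 − 0 − x)×3.26
The z_c×3.26 term appears on both sides and cancels. Collect the known terms of each column as K = Σ(ρt)_known − 3.26 × (depth of known layers): K_1 = 105.477512 − 3.26×39.604 = −23.631528; K_2 = 0 − 3.26×(4.39 + 0) = −14.3114.
Balance: K_1 = K_2 − x×(3.26 − 2.86), so x = (K_2 − K_1)/(3.26 − 2.86) = 9.32013/0.4 = 23.3 km.

23.3 km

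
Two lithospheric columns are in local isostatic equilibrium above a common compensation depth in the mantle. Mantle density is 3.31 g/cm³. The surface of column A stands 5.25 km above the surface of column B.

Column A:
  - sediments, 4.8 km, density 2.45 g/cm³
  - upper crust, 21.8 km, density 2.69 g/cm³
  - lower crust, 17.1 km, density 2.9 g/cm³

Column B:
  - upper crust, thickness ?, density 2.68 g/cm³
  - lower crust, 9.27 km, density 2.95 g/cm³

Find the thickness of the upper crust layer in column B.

6.25 km

Take the compensation level at the base of the deeper column (depth z_c below the surface of column A) and equate Σ ρ_i t_i down to z_c; mantle fills any gap and the z_c terms cancel.
Column A: 4.8×2.45 + 21.8×2.69 + 17.1×2.9 + (z_c − 43.7)×3.31
Column B: 5.25×0 + x×2.68 + 9.27×2.95 + (z_c − 5.25 − 9.27 − x)×3.31
The z_c×3.31 term appears on both sides and cancels. Collect the known terms of each column as K = Σ(ρt)_known − 3.31 × (depth of known layers): K_A = 119.992 − 3.31×43.7 = −24.655; K_B = 27.3465 − 3.31×(5.25 + 9.27) = −20.7147.
Balance: K_A = K_B − x×(3.31 − 2.68), so x = (K_B − K_A)/(3.31 − 2.68) = 3.9403/0.63 = 6.25 km.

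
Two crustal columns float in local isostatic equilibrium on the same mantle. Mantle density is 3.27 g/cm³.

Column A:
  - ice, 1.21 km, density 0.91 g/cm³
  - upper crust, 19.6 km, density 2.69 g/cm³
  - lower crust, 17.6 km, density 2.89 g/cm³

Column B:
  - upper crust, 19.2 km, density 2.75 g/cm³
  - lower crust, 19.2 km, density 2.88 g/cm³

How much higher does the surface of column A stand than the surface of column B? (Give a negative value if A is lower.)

For any compensation level in the mantle, the mantle terms cancel and isostasy reduces to e = (Σt_A − Σt_B) − (Σ(ρt)_A − Σ(ρt)_B) / ρ_m.
Σt_A = 38.41 km; Σt_B = 38.4 km; Σ(ρt)_A = 104.6891; Σ(ρt)_B = 108.096 (in km·g/cm³).
e = (38.41 − 38.4) − (104.6891 − 108.096) / 3.27 = 1.05 km.

1.05 km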